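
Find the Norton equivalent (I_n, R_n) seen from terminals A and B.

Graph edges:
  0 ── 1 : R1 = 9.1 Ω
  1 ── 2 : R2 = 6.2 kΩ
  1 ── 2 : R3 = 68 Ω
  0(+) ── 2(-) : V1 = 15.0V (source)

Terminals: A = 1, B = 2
Find the Thévenin equivalent first; then I_n = V_th/R_th and R_n = R_th.
Step 1 — V_th is the open-circuit voltage V_A - V_B (nothing connected across the terminals).
Nodal analysis, taking node 2 as the 0 V reference.
Source V1 fixes V_0 = 15 V.
KCL at each unknown node (sum of currents leaving = 0; resistances in Ω):
  Node 1: (V_1 - 15)/9.1 + (V_1 - 0)/6200 + (V_1 - 0)/68 = 0
Collecting terms: 0.1248 × V_1 = 1.648  =>  V_1 = 13.21 V
V_th = V_1 - V_2 = 13.21 - 0 = 13.21 V
Step 2 — R_th: zero the source — replace V1 by a short circuit (node 2 merges into node 0) — and find the resistance seen between A (node 1) and B (node 0).
Reduce the network between node 1 (A) and node 0 (B) by series/parallel combination:
  Rp1 = R1 ‖ R2 ‖ R3 (parallel, all between nodes 0 and 1) = 1/(1/9.1 + 1/6200 + 1/68) = 8.016 Ω
R_th = 8.016 Ω
I_n = V_th/R_th = 13.21/8.016 = 1.648 A, and R_n = R_th = 8.016 Ω

Final answer: I_n = 1.648 A, R_n = 8.016 Ω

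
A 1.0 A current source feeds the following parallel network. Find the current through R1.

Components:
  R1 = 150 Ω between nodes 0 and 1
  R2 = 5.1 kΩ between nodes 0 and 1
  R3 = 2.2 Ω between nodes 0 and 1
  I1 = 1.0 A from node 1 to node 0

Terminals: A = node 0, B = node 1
All resistors sit directly between nodes 0 and 1, so they are in parallel and share one voltage V; the full source current 1 A splits among them.
1/R_par = 1/150 + 1/5100 + 1/2.2 = 0.4614 S  =>  R_par = 2.167 Ω
V = I × R_par = 1 × 2.167 = 2.167 V
I_R1 = V/R1 = 2.167/150 = 0.01445 A

Final answer: 0.01445 A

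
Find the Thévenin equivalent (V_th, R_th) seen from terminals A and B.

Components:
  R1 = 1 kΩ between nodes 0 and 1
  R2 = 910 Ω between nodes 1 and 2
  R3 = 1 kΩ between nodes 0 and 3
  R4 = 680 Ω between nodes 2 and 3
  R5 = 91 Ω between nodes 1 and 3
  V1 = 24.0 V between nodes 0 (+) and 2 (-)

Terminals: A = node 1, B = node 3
Step 1 — V_th is the open-circuit voltage V_A - V_B (nothing connected across the terminals).
Nodal analysis, taking node 2 as the 0 V reference.
Source V1 fixes V_0 = 24 V.
KCL at each unknown node (sum of currents leaving = 0; resistances in Ω):
  Node 1: (V_1 - 24)/1000 + (V_1 - 0)/910 + (V_1 - V_3)/91 = 0
  Node 3: (V_3 - 24)/1000 + (V_3 - 0)/680 + (V_3 - V_1)/91 = 0
Collecting terms (coefficients in siemens):
  0.01309·V_1 - 0.01099·V_3 = 0.024
  0.01346·V_3 - 0.01099·V_1 = 0.024
Determinant D = (0.01309)(0.01346) - (-0.01099)(-0.01099) = 0.0000554
V_1 = [(0.024)(0.01346) - (-0.01099)(0.024)]/D = 10.59 V
V_3 = [(0.01309)(0.024) - (0.024)(-0.01099)]/D = 10.43 V
V_th = V_1 - V_3 = 10.59 - 10.43 = 0.161 V
Step 2 — R_th: zero the source — replace V1 by a short circuit (node 2 merges into node 0) — and find the resistance seen between A (node 1) and B (node 3).
Reduce the network between node 1 (A) and node 3 (B) by series/parallel combination:
  Rp1 = R1 ‖ R2 (parallel, both between nodes 0 and 1) = 1/(1/1000 + 1/910) = 476.4 Ω
  Rp2 = R3 ‖ R4 (parallel, both between nodes 0 and 3) = 1/(1/1000 + 1/680) = 404.8 Ω
  Rs1 = Rp1 + Rp2 (series, joined only at node 0) = 476.4 + 404.8 = 881.2 Ω
  Rp3 = R5 ‖ Rs1 (parallel, both between nodes 1 and 3) = 1/(1/91 + 1/881.2) = 82.48 Ω
R_th = 82.48 Ω

Final answer: V_th = 0.161 V, R_th = 82.48 Ω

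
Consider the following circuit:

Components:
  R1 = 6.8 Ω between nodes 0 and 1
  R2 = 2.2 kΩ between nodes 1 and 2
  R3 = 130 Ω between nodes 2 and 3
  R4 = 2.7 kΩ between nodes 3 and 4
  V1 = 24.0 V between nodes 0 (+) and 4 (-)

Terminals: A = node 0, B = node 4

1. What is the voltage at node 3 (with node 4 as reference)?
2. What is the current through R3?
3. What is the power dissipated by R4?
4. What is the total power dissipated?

Nodal analysis, taking node 4 as the 0 V reference.
Source V1 fixes V_0 = 24 V.
KCL at each unknown node (sum of currents leaving = 0; resistances in Ω):
  Node 1: (V_1 - 24)/6.8 + (V_1 - V_2)/2200 = 0
  Node 2: (V_2 - V_1)/2200 + (V_2 - V_3)/130 = 0
  Node 3: (V_3 - V_2)/130 + (V_3 - 0)/2700 = 0
Collecting terms (coefficients in siemens):
  0.1475·V_1 - 0.0004545·V_2 = 3.529
  0.008147·V_2 - 0.0004545·V_1 - 0.007692·V_3 = 0
  0.008063·V_3 - 0.007692·V_2 = 0
Solving these 3 simultaneous equations (Gaussian elimination) gives:
  V_1 = 23.97 V, V_2 = 13.48 V, V_3 = 12.87 V
Part 1:
  Read off the nodal solution: V_3 = 12.87 V
Part 2:
  I_R3 = (V_2 - V_3)/R3 = (13.48 - 12.87)/130 = 0.004765 A
  Magnitude: I_R3 = 0.004765 A
Part 3:
  I_R4 = (V_3 - V_4)/R4 = (12.87 - 0)/2700 = 0.004765 A
  P_R4 = I_R4² × R4 = (0.004765)² × 2700 = 0.0613 W
Part 4:
  Power in each resistor, P = (ΔV)²/R:
    P_R1 = (24 - 23.97)²/6.8 = 0.0001544 W
    P_R2 = (23.97 - 13.48)²/2200 = 0.04995 W
    P_R3 = (13.48 - 12.87)²/130 = 0.002952 W
    P_R4 = (12.87 - 0)²/2700 = 0.0613 W
  P_total = P_R1 + P_R2 + P_R3 + P_R4 = 0.1144 W

Final answers:
1. V_3 = 12.87 V
2. I_R3 = 0.004765 A
3. P_R4 = 0.0613 W
4. P_total = 0.1144 W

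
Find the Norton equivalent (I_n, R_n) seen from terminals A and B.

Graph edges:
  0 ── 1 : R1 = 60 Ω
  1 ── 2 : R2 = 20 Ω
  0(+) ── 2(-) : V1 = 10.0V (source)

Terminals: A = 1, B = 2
Find the Thévenin equivalent first; then I_n = V_th/R_th and R_n = R_th.
Step 1 — V_th is the open-circuit voltage V_A - V_B (nothing connected across the terminals).
Nodal analysis, taking node 2 as the 0 V reference.
Source V1 fixes V_0 = 10 V.
KCL at each unknown node (sum of currents leaving = 0; resistances in Ω):
  Node 1: (V_1 - 10)/60 + (V_1 - 0)/20 = 0
Collecting terms: 0.06667 × V_1 = 0.1667  =>  V_1 = 2.5 V
V_th = V_1 - V_2 = 2.5 - 0 = 2.5 V
Step 2 — R_th: zero the source — replace V1 by a short circuit (node 2 merges into node 0) — and find the resistance seen between A (node 1) and B (node 0).
Reduce the network between node 1 (A) and node 0 (B) by series/parallel combination:
  Rp1 = R1 ‖ R2 (parallel, both between nodes 0 and 1) = 1/(1/60 + 1/20) = 15 Ω
R_th = 15 Ω
I_n = V_th/R_th = 2.5/15 = 0.1667 A, and R_n = R_th = 15 Ω

Final answer: I_n = 0.1667 A, R_n = 15 Ω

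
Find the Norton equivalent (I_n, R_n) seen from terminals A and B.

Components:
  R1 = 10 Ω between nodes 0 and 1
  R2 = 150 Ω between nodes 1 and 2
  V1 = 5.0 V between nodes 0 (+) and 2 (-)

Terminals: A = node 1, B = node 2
Find the Thévenin equivalent first; then I_n = V_th/R_th and R_n = R_th.
Step 1 — V_th is the open-circuit voltage V_A - V_B (nothing connected across the terminals).
Nodal analysis, taking node 2 as the 0 V reference.
Source V1 fixes V_0 = 5 V.
KCL at each unknown node (sum of currents leaving = 0; resistances in Ω):
  Node 1: (V_1 - 5)/10 + (V_1 - 0)/150 = 0
Collecting terms: 0.1067 × V_1 = 0.5  =>  V_1 = 4.688 V
V_th = V_1 - V_2 = 4.688 - 0 = 4.688 V
Step 2 — R_th: zero the source — replace V1 by a short circuit (node 2 merges into node 0) — and find the resistance seen between A (node 1) and B (node 0).
Reduce the network between node 1 (A) and node 0 (B) by series/parallel combination:
  Rp1 = R1 ‖ R2 (parallel, both between nodes 0 and 1) = 1/(1/10 + 1/150) = 9.375 Ω
R_th = 9.375 Ω
I_n = V_th/R_th = 4.688/9.375 = 0.5 A, and R_n = R_th = 9.375 Ω

Final answer: I_n = 0.5 A, R_n = 9.375 Ω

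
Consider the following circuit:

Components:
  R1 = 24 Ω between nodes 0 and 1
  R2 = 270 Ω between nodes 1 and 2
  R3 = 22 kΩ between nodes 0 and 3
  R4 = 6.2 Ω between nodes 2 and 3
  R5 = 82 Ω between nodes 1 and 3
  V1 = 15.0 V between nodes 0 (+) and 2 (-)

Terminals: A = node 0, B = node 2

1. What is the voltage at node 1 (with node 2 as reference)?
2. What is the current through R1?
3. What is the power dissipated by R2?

Nodal analysis, taking node 2 as the 0 V reference.
Source V1 fixes V_0 = 15 V.
KCL at each unknown node (sum of currents leaving = 0; resistances in Ω):
  Node 1: (V_1 - 15)/24 + (V_1 - 0)/270 + (V_1 - V_3)/82 = 0
  Node 3: (V_3 - 15)/22000 + (V_3 - 0)/6.2 + (V_3 - V_1)/82 = 0
Collecting terms (coefficients in siemens):
  0.05757·V_1 - 0.0122·V_3 = 0.625
  0.1735·V_3 - 0.0122·V_1 = 0.0006818
Determinant D = (0.05757)(0.1735) - (-0.0122)(-0.0122) = 0.009841
V_1 = [(0.625)(0.1735) - (-0.0122)(0.0006818)]/D = 11.02 V
V_3 = [(0.05757)(0.0006818) - (0.625)(-0.0122)]/D = 0.7785 V
Part 1:
  Read off the nodal solution: V_1 = 11.02 V
Part 2:
  I_R1 = (V_0 - V_1)/R1 = (15 - 11.02)/24 = 0.1657 A
  Magnitude: I_R1 = 0.1657 A
Part 3:
  I_R2 = (V_1 - V_2)/R2 = (11.02 - 0)/270 = 0.04082 A
  P_R2 = I_R2² × R2 = (0.04082)² × 270 = 0.45 W

Final answers:
1. V_1 = 11.02 V
2. I_R1 = 0.1657 A
3. P_R2 = 0.45 W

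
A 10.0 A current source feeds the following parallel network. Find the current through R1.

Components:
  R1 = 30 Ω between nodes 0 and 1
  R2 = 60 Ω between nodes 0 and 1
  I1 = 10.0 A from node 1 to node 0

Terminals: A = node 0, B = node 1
All resistors sit directly between nodes 0 and 1, so they are in parallel and share one voltage V; the full source current 10 A splits among them.
1/R_par = 1/30 + 1/60 = 0.05 S  =>  R_par = 20 Ω
V = I × R_par = 10 × 20 = 200 V
I_R1 = V/R1 = 200/30 = 6.667 A

Final answer: 6.667 A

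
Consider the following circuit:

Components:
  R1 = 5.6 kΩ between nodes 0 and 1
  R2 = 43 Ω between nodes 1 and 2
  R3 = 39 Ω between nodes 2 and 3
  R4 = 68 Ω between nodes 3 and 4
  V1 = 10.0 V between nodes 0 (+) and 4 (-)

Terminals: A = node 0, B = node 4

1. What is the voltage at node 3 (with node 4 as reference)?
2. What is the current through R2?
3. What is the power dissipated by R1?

Nodal analysis, taking node 4 as the 0 V reference.
Source V1 fixes V_0 = 10 V.
KCL at each unknown node (sum of currents leaving = 0; resistances in Ω):
  Node 1: (V_1 - 10)/5600 + (V_1 - V_2)/43 = 0
  Node 2: (V_2 - V_1)/43 + (V_2 - V_3)/39 = 0
  Node 3: (V_3 - V_2)/39 + (V_3 - 0)/68 = 0
Collecting terms (coefficients in siemens):
  0.02343·V_1 - 0.02326·V_2 = 0.001786
  0.0489·V_2 - 0.02326·V_1 - 0.02564·V_3 = 0
  0.04035·V_3 - 0.02564·V_2 = 0
Solving these 3 simultaneous equations (Gaussian elimination) gives:
  V_1 = 0.2609 V, V_2 = 0.1861 V, V_3 = 0.1183 V
Part 1:
  Read off the nodal solution: V_3 = 0.1183 V
Part 2:
  I_R2 = (V_1 - V_2)/R2 = (0.2609 - 0.1861)/43 = 0.001739 A
  Magnitude: I_R2 = 0.001739 A
Part 3:
  I_R1 = (V_0 - V_1)/R1 = (10 - 0.2609)/5600 = 0.001739 A
  P_R1 = I_R1² × R1 = (0.001739)² × 5600 = 0.01694 W

Final answers:
1. V_3 = 0.1183 V
2. I_R2 = 0.001739 A
3. P_R1 = 0.01694 W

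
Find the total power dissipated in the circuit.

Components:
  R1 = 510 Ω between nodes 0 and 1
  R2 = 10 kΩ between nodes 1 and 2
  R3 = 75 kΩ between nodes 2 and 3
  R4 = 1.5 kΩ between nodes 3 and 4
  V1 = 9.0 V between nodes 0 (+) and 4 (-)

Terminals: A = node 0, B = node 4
Nodal analysis, taking node 4 as the 0 V reference.
Source V1 fixes V_0 = 9 V.
KCL at each unknown node (sum of currents leaving = 0; resistances in Ω):
  Node 1: (V_1 - 9)/510 + (V_1 - V_2)/10000 = 0
  Node 2: (V_2 - V_1)/10000 + (V_2 - V_3)/75000 = 0
  Node 3: (V_3 - V_2)/75000 + (V_3 - 0)/1500 = 0
Collecting terms (coefficients in siemens):
  0.002061·V_1 - 0.0001·V_2 = 0.01765
  0.0001133·V_2 - 0.0001·V_1 - 0.00001333·V_3 = 0
  0.00068·V_3 - 0.00001333·V_2 = 0
Solving these 3 simultaneous equations (Gaussian elimination) gives:
  V_1 = 8.947 V, V_2 = 7.913 V, V_3 = 0.1552 V
Power in each resistor, P = (ΔV)²/R:
  P_R1 = (9 - 8.947)²/510 = 0.000005457 W
  P_R2 = (8.947 - 7.913)²/10000 = 0.000107 W
  P_R3 = (7.913 - 0.1552)²/75000 = 0.0008024 W
  P_R4 = (0.1552 - 0)²/1500 = 0.00001605 W
P_total = P_R1 + P_R2 + P_R3 + P_R4 = 0.0009309 W

Final answer: 0.0009309 W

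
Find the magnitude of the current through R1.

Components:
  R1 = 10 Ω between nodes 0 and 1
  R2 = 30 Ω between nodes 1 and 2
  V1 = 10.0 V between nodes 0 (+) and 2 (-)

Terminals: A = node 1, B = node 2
Nodal analysis, taking node 2 as the 0 V reference.
Source V1 fixes V_0 = 10 V.
KCL at each unknown node (sum of currents leaving = 0; resistances in Ω):
  Node 1: (V_1 - 10)/10 + (V_1 - 0)/30 = 0
Collecting terms: 0.1333 × V_1 = 1  =>  V_1 = 7.5 V
I_R1 = (V_0 - V_1)/R1 = (10 - 7.5)/10 = 0.25 A
|I_R1| = 0.25 A

Final answer: |I_R1| = 0.25 A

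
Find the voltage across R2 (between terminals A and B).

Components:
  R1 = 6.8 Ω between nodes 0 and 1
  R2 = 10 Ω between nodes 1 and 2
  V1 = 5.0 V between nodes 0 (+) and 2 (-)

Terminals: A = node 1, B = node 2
R1 and R2 are in series across V1 (node 0 → node 1 → node 2), and the output A–B is taken across R2, so this is a voltage divider.
Series current: I = V1/(R1 + R2) = 5/(6.8 + 10) = 5/16.8 = 0.2976 A
V_R2 = I × R2 = V1 × R2/(R1 + R2) = 5 × 10/16.8 = 2.976 V

Final answer: 2.976 V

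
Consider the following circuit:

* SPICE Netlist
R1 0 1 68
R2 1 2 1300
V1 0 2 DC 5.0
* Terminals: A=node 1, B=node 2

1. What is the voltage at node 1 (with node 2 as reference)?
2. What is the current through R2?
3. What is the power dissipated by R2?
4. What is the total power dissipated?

Nodal analysis, taking node 2 as the 0 V reference.
Source V1 fixes V_0 = 5 V.
KCL at each unknown node (sum of currents leaving = 0; resistances in Ω):
  Node 1: (V_1 - 5)/68 + (V_1 - 0)/1300 = 0
Collecting terms: 0.01548 × V_1 = 0.07353  =>  V_1 = 4.751 V
Part 1:
  Read off the nodal solution: V_1 = 4.751 V
Part 2:
  I_R2 = (V_1 - V_2)/R2 = (4.751 - 0)/1300 = 0.003655 A
  Magnitude: I_R2 = 0.003655 A
Part 3:
  I_R2 = (V_1 - V_2)/R2 = (4.751 - 0)/1300 = 0.003655 A
  P_R2 = I_R2² × R2 = (0.003655)² × 1300 = 0.01737 W
Part 4:
  Power in each resistor, P = (ΔV)²/R:
    P_R1 = (5 - 4.751)²/68 = 0.0009084 W
    P_R2 = (4.751 - 0)²/1300 = 0.01737 W
  P_total = P_R1 + P_R2 = 0.01827 W

Final answers:
1. V_1 = 4.751 V
2. I_R2 = 0.003655 A
3. P_R2 = 0.01737 W
4. P_total = 0.01827 W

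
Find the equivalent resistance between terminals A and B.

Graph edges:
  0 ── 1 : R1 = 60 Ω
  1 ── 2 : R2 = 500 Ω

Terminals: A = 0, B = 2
Reduce the network between node 0 (A) and node 2 (B) by series/parallel combination:
  Rs1 = R1 + R2 (series, joined only at node 1) = 60 + 500 = 560 Ω
R_eq = 560 Ω

Final answer: 560 Ω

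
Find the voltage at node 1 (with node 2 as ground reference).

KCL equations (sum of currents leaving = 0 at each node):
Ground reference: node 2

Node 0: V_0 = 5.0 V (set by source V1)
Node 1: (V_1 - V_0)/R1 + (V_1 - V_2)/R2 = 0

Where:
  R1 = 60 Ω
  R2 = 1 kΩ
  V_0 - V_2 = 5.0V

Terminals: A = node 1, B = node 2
Nodal analysis, taking node 2 as the 0 V reference.
Source V1 fixes V_0 = 5 V.
KCL at each unknown node (sum of currents leaving = 0; resistances in Ω):
  Node 1: (V_1 - 5)/60 + (V_1 - 0)/1000 = 0
Collecting terms: 0.01767 × V_1 = 0.08333  =>  V_1 = 4.717 V
The requested potential is V_1 = 4.717 V.

Final answer: V_1 = 4.717 V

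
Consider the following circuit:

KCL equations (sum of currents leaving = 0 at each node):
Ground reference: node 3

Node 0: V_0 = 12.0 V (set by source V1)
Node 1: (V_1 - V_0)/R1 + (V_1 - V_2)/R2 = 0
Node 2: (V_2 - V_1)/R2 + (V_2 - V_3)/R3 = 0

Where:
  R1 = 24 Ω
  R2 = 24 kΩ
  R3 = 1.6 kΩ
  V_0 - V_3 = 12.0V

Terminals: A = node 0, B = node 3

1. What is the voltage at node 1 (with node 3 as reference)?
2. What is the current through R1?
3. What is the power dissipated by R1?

Nodal analysis, taking node 3 as the 0 V reference.
Source V1 fixes V_0 = 12 V.
KCL at each unknown node (sum of currents leaving = 0; resistances in Ω):
  Node 1: (V_1 - 12)/24 + (V_1 - V_2)/24000 = 0
  Node 2: (V_2 - V_1)/24000 + (V_2 - 0)/1600 = 0
Collecting terms (coefficients in siemens):
  0.04171·V_1 - 0.00004167·V_2 = 0.5
  0.0006667·V_2 - 0.00004167·V_1 = 0
Determinant D = (0.04171)(0.0006667) - (-0.00004167)(-0.00004167) = 0.0000278
V_1 = [(0.5)(0.0006667) - (-0.00004167)(0)]/D = 11.99 V
V_2 = [(0.04171)(0) - (0.5)(-0.00004167)]/D = 0.7493 V
Part 1:
  Read off the nodal solution: V_1 = 11.99 V
Part 2:
  I_R1 = (V_0 - V_1)/R1 = (12 - 11.99)/24 = 0.0004683 A
  Magnitude: I_R1 = 0.0004683 A
Part 3:
  I_R1 = (V_0 - V_1)/R1 = (12 - 11.99)/24 = 0.0004683 A
  P_R1 = I_R1² × R1 = (0.0004683)² × 24 = 0.000005264 W

Final answers:
1. V_1 = 11.99 V
2. I_R1 = 0.0004683 A
3. P_R1 = 5.264e-06 W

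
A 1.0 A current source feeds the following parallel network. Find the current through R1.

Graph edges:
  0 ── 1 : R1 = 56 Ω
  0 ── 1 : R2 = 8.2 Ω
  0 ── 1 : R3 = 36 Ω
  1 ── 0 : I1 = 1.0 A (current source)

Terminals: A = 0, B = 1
All resistors sit directly between nodes 0 and 1, so they are in parallel and share one voltage V; the full source current 1 A splits among them.
1/R_par = 1/56 + 1/8.2 + 1/36 = 0.1676 S  =>  R_par = 5.967 Ω
V = I × R_par = 1 × 5.967 = 5.967 V
I_R1 = V/R1 = 5.967/56 = 0.1066 A

Final answer: 0.1066 A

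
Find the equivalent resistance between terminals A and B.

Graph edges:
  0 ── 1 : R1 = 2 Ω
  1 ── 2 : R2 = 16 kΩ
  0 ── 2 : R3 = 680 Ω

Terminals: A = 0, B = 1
Reduce the network between node 0 (A) and node 1 (B) by series/parallel combination:
  Rs1 = R3 + R2 (series, joined only at node 2) = 680 + 16000 = 16680 Ω
  Rp1 = R1 ‖ Rs1 (parallel, both between nodes 0 and 1) = 1/(1/2 + 1/16680) = 2 Ω
R_eq = 2 Ω

Final answer: 2 Ω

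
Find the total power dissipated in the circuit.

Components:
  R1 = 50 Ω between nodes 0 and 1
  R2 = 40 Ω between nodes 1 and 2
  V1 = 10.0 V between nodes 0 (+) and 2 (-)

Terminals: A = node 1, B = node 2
Nodal analysis, taking node 2 as the 0 V reference.
Source V1 fixes V_0 = 10 V.
KCL at each unknown node (sum of currents leaving = 0; resistances in Ω):
  Node 1: (V_1 - 10)/50 + (V_1 - 0)/40 = 0
Collecting terms: 0.045 × V_1 = 0.2  =>  V_1 = 4.444 V
Power in each resistor, P = (ΔV)²/R:
  P_R1 = (10 - 4.444)²/50 = 0.6173 W
  P_R2 = (4.444 - 0)²/40 = 0.4938 W
P_total = P_R1 + P_R2 = 1.111 W

Final answer: 1.111 W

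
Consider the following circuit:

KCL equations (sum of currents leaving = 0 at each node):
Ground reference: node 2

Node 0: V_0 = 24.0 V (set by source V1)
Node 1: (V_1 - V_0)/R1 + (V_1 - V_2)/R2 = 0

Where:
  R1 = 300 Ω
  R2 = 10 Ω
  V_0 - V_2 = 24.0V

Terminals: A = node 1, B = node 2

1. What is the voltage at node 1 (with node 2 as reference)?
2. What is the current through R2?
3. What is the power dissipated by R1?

Nodal analysis, taking node 2 as the 0 V reference.
Source V1 fixes V_0 = 24 V.
KCL at each unknown node (sum of currents leaving = 0; resistances in Ω):
  Node 1: (V_1 - 24)/300 + (V_1 - 0)/10 = 0
Collecting terms: 0.1033 × V_1 = 0.08  =>  V_1 = 0.7742 V
Part 1:
  Read off the nodal solution: V_1 = 0.7742 V
Part 2:
  I_R2 = (V_1 - V_2)/R2 = (0.7742 - 0)/10 = 0.07742 A
  Magnitude: I_R2 = 0.07742 A
Part 3:
  I_R1 = (V_0 - V_1)/R1 = (24 - 0.7742)/300 = 0.07742 A
  P_R1 = I_R1² × R1 = (0.07742)² × 300 = 1.798 W

Final answers:
1. V_1 = 0.7742 V
2. I_R2 = 0.07742 A
3. P_R1 = 1.798 W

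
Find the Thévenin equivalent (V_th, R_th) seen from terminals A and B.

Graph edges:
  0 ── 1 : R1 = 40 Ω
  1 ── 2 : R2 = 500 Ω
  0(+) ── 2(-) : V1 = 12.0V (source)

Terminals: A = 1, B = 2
Step 1 — V_th is the open-circuit voltage V_A - V_B (nothing connected across the terminals).
Nodal analysis, taking node 2 as the 0 V reference.
Source V1 fixes V_0 = 12 V.
KCL at each unknown node (sum of currents leaving = 0; resistances in Ω):
  Node 1: (V_1 - 12)/40 + (V_1 - 0)/500 = 0
Collecting terms: 0.027 × V_1 = 0.3  =>  V_1 = 11.11 V
V_th = V_1 - V_2 = 11.11 - 0 = 11.11 V
Step 2 — R_th: zero the source — replace V1 by a short circuit (node 2 merges into node 0) — and find the resistance seen between A (node 1) and B (node 0).
Reduce the network between node 1 (A) and node 0 (B) by series/parallel combination:
  Rp1 = R1 ‖ R2 (parallel, both between nodes 0 and 1) = 1/(1/40 + 1/500) = 37.04 Ω
R_th = 37.04 Ω

Final answer: V_th = 11.11 V, R_th = 37.04 Ω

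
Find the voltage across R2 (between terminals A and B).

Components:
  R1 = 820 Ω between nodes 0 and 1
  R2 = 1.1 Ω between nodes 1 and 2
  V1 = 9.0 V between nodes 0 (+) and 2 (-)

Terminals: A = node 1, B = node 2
R1 and R2 are in series across V1 (node 0 → node 1 → node 2), and the output A–B is taken across R2, so this is a voltage divider.
Series current: I = V1/(R1 + R2) = 9/(820 + 1.1) = 9/821.1 = 0.01096 A
V_R2 = I × R2 = V1 × R2/(R1 + R2) = 9 × 1.1/821.1 = 0.01206 V

Final answer: 0.01206 V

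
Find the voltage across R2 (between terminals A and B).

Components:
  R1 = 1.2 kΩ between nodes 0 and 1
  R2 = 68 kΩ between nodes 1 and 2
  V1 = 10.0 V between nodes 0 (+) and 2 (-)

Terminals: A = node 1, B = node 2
R1 and R2 are in series across V1 (node 0 → node 1 → node 2), and the output A–B is taken across R2, so this is a voltage divider.
Series current: I = V1/(R1 + R2) = 10/(1200 + 68000) = 10/69200 = 0.0001445 A
V_R2 = I × R2 = V1 × R2/(R1 + R2) = 10 × 68000/69200 = 9.827 V

Final answer: 9.827 V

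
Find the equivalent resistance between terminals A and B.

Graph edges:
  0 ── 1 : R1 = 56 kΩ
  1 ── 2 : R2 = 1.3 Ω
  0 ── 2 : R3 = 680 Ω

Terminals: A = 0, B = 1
Reduce the network between node 0 (A) and node 1 (B) by series/parallel combination:
  Rs1 = R3 + R2 (series, joined only at node 2) = 680 + 1.3 = 681.3 Ω
  Rp1 = R1 ‖ Rs1 (parallel, both between nodes 0 and 1) = 1/(1/56000 + 1/681.3) = 673.1 Ω
R_eq = 673.1 Ω

Final answer: 673.1 Ω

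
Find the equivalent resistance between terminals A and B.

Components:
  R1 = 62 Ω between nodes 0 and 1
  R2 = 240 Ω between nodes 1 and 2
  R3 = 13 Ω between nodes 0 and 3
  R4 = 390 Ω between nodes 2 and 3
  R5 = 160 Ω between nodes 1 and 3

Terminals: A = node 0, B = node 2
The network is not a plain series/parallel combination. Inject a 1 A test current into terminal A (node 0) and return it from terminal B (node 2); then R_eq = V_A / (1 A).
Nodal analysis, taking node 2 as the 0 V reference.
Current source I_test pushes 1 A into node 0 and draws it out of node 2.
KCL at each unknown node (sum of currents leaving = 0; resistances in Ω):
  Node 0: (V_0 - V_1)/62 + (V_0 - V_3)/13 - 1 = 0
  Node 1: (V_1 - V_0)/62 + (V_1 - 0)/240 + (V_1 - V_3)/160 = 0
  Node 3: (V_3 - V_0)/13 + (V_3 - V_1)/160 + (V_3 - 0)/390 = 0
Collecting terms (coefficients in siemens):
  0.09305·V_0 - 0.01613·V_1 - 0.07692·V_3 = 1
  0.02655·V_1 - 0.01613·V_0 - 0.00625·V_3 = 0
  0.08574·V_3 - 0.07692·V_0 - 0.00625·V_1 = 0
Solving these 3 simultaneous equations (Gaussian elimination) gives:
  V_0 = 168.7 V, V_1 = 140.6 V, V_3 = 161.6 V
R_eq = V_0 / 1 A = 168.7 Ω

Final answer: 168.7 Ω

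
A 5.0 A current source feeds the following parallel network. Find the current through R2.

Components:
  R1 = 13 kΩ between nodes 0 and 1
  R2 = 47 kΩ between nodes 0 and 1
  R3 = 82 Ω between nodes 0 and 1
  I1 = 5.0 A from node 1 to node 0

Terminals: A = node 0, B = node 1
All resistors sit directly between nodes 0 and 1, so they are in parallel and share one voltage V; the full source current 5 A splits among them.
1/R_par = 1/13000 + 1/47000 + 1/82 = 0.01229 S  =>  R_par = 81.34 Ω
V = I × R_par = 5 × 81.34 = 406.7 V
I_R2 = V/R2 = 406.7/47000 = 0.008654 A

Final answer: 0.008654 A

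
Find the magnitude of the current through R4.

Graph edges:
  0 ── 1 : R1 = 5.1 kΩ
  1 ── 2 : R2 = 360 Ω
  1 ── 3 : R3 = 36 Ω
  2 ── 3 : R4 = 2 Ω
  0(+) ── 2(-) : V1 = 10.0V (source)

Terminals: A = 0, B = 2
Nodal analysis, taking node 2 as the 0 V reference.
Source V1 fixes V_0 = 10 V.
KCL at each unknown node (sum of currents leaving = 0; resistances in Ω):
  Node 1: (V_1 - 10)/5100 + (V_1 - 0)/360 + (V_1 - V_3)/36 = 0
  Node 3: (V_3 - V_1)/36 + (V_3 - 0)/2 = 0
Collecting terms (coefficients in siemens):
  0.03075·V_1 - 0.02778·V_3 = 0.001961
  0.5278·V_3 - 0.02778·V_1 = 0
Determinant D = (0.03075)(0.5278) - (-0.02778)(-0.02778) = 0.01546
V_1 = [(0.001961)(0.5278) - (-0.02778)(0)]/D = 0.06694 V
V_3 = [(0.03075)(0) - (0.001961)(-0.02778)]/D = 0.003523 V
I_R4 = (V_2 - V_3)/R4 = (0 - 0.003523)/2 = -0.001762 A
|I_R4| = 0.001762 A

Final answer: |I_R4| = 0.001762 A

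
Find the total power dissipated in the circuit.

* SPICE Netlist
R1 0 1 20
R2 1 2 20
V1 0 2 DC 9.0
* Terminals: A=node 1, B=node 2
Nodal analysis, taking node 2 as the 0 V reference.
Source V1 fixes V_0 = 9 V.
KCL at each unknown node (sum of currents leaving = 0; resistances in Ω):
  Node 1: (V_1 - 9)/20 + (V_1 - 0)/20 = 0
Collecting terms: 0.1 × V_1 = 0.45  =>  V_1 = 4.5 V
Power in each resistor, P = (ΔV)²/R:
  P_R1 = (9 - 4.5)²/20 = 1.012 W
  P_R2 = (4.5 - 0)²/20 = 1.012 W
P_total = P_R1 + P_R2 = 2.025 W

Final answer: 2.025 W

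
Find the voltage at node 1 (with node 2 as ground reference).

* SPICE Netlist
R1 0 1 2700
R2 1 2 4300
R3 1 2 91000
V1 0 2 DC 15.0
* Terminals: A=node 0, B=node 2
Nodal analysis, taking node 2 as the 0 V reference.
Source V1 fixes V_0 = 15 V.
KCL at each unknown node (sum of currents leaving = 0; resistances in Ω):
  Node 1: (V_1 - 15)/2700 + (V_1 - 0)/4300 + (V_1 - 0)/91000 = 0
Collecting terms: 0.0006139 × V_1 = 0.005556  =>  V_1 = 9.049 V
The requested potential is V_1 = 9.049 V.

Final answer: V_1 = 9.049 V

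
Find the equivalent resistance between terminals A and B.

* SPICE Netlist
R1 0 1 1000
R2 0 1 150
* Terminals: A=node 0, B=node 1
Reduce the network between node 0 (A) and node 1 (B) by series/parallel combination:
  Rp1 = R1 ‖ R2 (parallel, both between nodes 0 and 1) = 1/(1/1000 + 1/150) = 130.4 Ω
R_eq = 130.4 Ω

Final answer: 130.4 Ω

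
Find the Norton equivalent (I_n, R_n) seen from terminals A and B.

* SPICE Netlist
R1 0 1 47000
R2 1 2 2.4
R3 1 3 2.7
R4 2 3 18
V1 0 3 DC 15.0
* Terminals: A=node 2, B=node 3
Find the Thévenin equivalent first; then I_n = V_th/R_th and R_n = R_th.
Step 1 — V_th is the open-circuit voltage V_A - V_B (nothing connected across the terminals).
Nodal analysis, taking node 3 as the 0 V reference.
Source V1 fixes V_0 = 15 V.
KCL at each unknown node (sum of currents leaving = 0; resistances in Ω):
  Node 1: (V_1 - 15)/47000 + (V_1 - V_2)/2.4 + (V_1 - 0)/2.7 = 0
  Node 2: (V_2 - V_1)/2.4 + (V_2 - 0)/18 = 0
Collecting terms (coefficients in siemens):
  0.7871·V_1 - 0.4167·V_2 = 0.0003191
  0.4722·V_2 - 0.4167·V_1 = 0
Determinant D = (0.7871)(0.4722) - (-0.4167)(-0.4167) = 0.1981
V_1 = [(0.0003191)(0.4722) - (-0.4167)(0)]/D = 0.0007609 V
V_2 = [(0.7871)(0) - (0.0003191)(-0.4167)]/D = 0.0006714 V
V_th = V_2 - V_3 = 0.0006714 - 0 = 0.0006714 V
Step 2 — R_th: zero the source — replace V1 by a short circuit (node 3 merges into node 0) — and find the resistance seen between A (node 2) and B (node 0).
Reduce the network between node 2 (A) and node 0 (B) by series/parallel combination:
  Rp1 = R1 ‖ R3 (parallel, both between nodes 0 and 1) = 1/(1/47000 + 1/2.7) = 2.7 Ω
  Rs1 = R2 + Rp1 (series, joined only at node 1) = 2.4 + 2.7 = 5.1 Ω
  Rp2 = R4 ‖ Rs1 (parallel, both between nodes 0 and 2) = 1/(1/18 + 1/5.1) = 3.974 Ω
R_th = 3.974 Ω
I_n = V_th/R_th = 0.0006714/3.974 = 0.000169 A, and R_n = R_th = 3.974 Ω

Final answer: I_n = 0.000169 A, R_n = 3.974 Ω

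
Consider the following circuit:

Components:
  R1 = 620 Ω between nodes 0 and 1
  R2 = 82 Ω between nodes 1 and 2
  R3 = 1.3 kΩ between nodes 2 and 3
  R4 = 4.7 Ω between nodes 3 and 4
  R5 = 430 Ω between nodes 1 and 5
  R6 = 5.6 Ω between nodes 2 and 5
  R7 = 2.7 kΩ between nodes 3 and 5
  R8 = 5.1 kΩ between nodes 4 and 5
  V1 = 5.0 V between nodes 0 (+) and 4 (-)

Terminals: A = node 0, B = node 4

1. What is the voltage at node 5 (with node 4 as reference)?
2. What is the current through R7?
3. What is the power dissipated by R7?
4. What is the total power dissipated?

Nodal analysis, taking node 4 as the 0 V reference.
Source V1 fixes V_0 = 5 V.
KCL at each unknown node (sum of currents leaving = 0; resistances in Ω):
  Node 1: (V_1 - 5)/620 + (V_1 - V_2)/82 + (V_1 - V_5)/430 = 0
  Node 2: (V_2 - V_1)/82 + (V_2 - V_3)/1300 + (V_2 - V_5)/5.6 = 0
  Node 3: (V_3 - V_2)/1300 + (V_3 - 0)/4.7 + (V_3 - V_5)/2700 = 0
  Node 5: (V_5 - V_1)/430 + (V_5 - V_2)/5.6 + (V_5 - V_3)/2700 + (V_5 - 0)/5100 = 0
Collecting terms (coefficients in siemens):
  0.01613·V_1 - 0.0122·V_2 - 0.002326·V_5 = 0.008065
  0.1915·V_2 - 0.0122·V_1 - 0.0007692·V_3 - 0.1786·V_5 = 0
  0.2139·V_3 - 0.0007692·V_2 - 0.0003704·V_5 = 0
  0.1815·V_5 - 0.002326·V_1 - 0.1786·V_2 - 0.0003704·V_3 = 0
Solving these 4 simultaneous equations (Gaussian elimination) gives:
  V_1 = 2.849 V, V_2 = 2.611 V, V_3 = 0.0139 V, V_5 = 2.606 V
Part 1:
  Read off the nodal solution: V_5 = 2.606 V
Part 2:
  I_R7 = (V_3 - V_5)/R7 = (0.0139 - 2.606)/2700 = -0.0009601 A
  Magnitude: I_R7 = 0.0009601 A
Part 3:
  I_R7 = (V_3 - V_5)/R7 = (0.0139 - 2.606)/2700 = -0.0009601 A
  P_R7 = I_R7² × R7 = (-0.0009601)² × 2700 = 0.002489 W
Part 4:
  Power in each resistor, P = (ΔV)²/R:
    P_R1 = (5 - 2.849)²/620 = 0.007461 W
    P_R2 = (2.849 - 2.611)²/82 = 0.0006913 W
    P_R3 = (2.611 - 0.0139)²/1300 = 0.005189 W
    P_R4 = (0.0139 - 0)²/4.7 = 0.00004112 W
    P_R5 = (2.849 - 2.606)²/430 = 0.0001375 W
    P_R6 = (2.611 - 2.606)²/5.6 = 0.000004592 W
    P_R7 = (0.0139 - 2.606)²/2700 = 0.002489 W
    P_R8 = (0 - 2.606)²/5100 = 0.001332 W
  P_total = P_R1 + P_R2 + P_R3 + P_R4 + P_R5 + P_R6 + P_R7 + P_R8 = 0.01734 W

Final answers:
1. V_5 = 2.606 V
2. I_R7 = 0.0009601 A
3. P_R7 = 0.002489 W
4. P_total = 0.01734 W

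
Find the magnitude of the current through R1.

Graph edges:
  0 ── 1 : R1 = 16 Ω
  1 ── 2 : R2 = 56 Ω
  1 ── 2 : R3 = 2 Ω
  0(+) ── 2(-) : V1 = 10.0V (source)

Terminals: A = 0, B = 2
Nodal analysis, taking node 2 as the 0 V reference.
Source V1 fixes V_0 = 10 V.
KCL at each unknown node (sum of currents leaving = 0; resistances in Ω):
  Node 1: (V_1 - 10)/16 + (V_1 - 0)/56 + (V_1 - 0)/2 = 0
Collecting terms: 0.5804 × V_1 = 0.625  =>  V_1 = 1.077 V
I_R1 = (V_0 - V_1)/R1 = (10 - 1.077)/16 = 0.5577 A
|I_R1| = 0.5577 A

Final answer: |I_R1| = 0.5577 A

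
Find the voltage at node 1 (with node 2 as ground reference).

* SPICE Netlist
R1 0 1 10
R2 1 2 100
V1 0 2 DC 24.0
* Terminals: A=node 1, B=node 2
Nodal analysis, taking node 2 as the 0 V reference.
Source V1 fixes V_0 = 24 V.
KCL at each unknown node (sum of currents leaving = 0; resistances in Ω):
  Node 1: (V_1 - 24)/10 + (V_1 - 0)/100 = 0
Collecting terms: 0.11 × V_1 = 2.4  =>  V_1 = 21.82 V
The requested potential is V_1 = 21.82 V.

Final answer: V_1 = 21.82 V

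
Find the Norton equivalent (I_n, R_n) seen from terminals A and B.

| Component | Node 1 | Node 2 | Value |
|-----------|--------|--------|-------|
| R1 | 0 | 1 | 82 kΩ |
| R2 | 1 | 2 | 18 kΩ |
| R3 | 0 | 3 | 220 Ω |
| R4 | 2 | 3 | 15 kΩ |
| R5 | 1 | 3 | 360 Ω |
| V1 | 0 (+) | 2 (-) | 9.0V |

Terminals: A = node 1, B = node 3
Find the Thévenin equivalent first; then I_n = V_th/R_th and R_n = R_th.
Step 1 — V_th is the open-circuit voltage V_A - V_B (nothing connected across the terminals).
Nodal analysis, taking node 2 as the 0 V reference.
Source V1 fixes V_0 = 9 V.
KCL at each unknown node (sum of currents leaving = 0; resistances in Ω):
  Node 1: (V_1 - 9)/82000 + (V_1 - 0)/18000 + (V_1 - V_3)/360 = 0
  Node 3: (V_3 - 9)/220 + (V_3 - 0)/15000 + (V_3 - V_1)/360 = 0
Collecting terms (coefficients in siemens):
  0.002846·V_1 - 0.002778·V_3 = 0.0001098
  0.00739·V_3 - 0.002778·V_1 = 0.04091
Determinant D = (0.002846)(0.00739) - (-0.002778)(-0.002778) = 0.00001331
V_1 = [(0.0001098)(0.00739) - (-0.002778)(0.04091)]/D = 8.597 V
V_3 = [(0.002846)(0.04091) - (0.0001098)(-0.002778)]/D = 8.767 V
V_th = V_1 - V_3 = 8.597 - 8.767 = -0.1702 V
Step 2 — R_th: zero the source — replace V1 by a short circuit (node 2 merges into node 0) — and find the resistance seen between A (node 1) and B (node 3).
Reduce the network between node 1 (A) and node 3 (B) by series/parallel combination:
  Rp1 = R1 ‖ R2 (parallel, both between nodes 0 and 1) = 1/(1/82000 + 1/18000) = 14760 Ω
  Rp2 = R3 ‖ R4 (parallel, both between nodes 0 and 3) = 1/(1/220 + 1/15000) = 216.8 Ω
  Rs1 = Rp1 + Rp2 (series, joined only at node 0) = 14760 + 216.8 = 14980 Ω
  Rp3 = R5 ‖ Rs1 (parallel, both between nodes 1 and 3) = 1/(1/360 + 1/14980) = 351.5 Ω
R_th = 351.5 Ω
I_n = V_th/R_th = -0.1702/351.5 = -0.0004841 A, and R_n = R_th = 351.5 Ω

Final answer: I_n = -0.0004841 A, R_n = 351.5 Ω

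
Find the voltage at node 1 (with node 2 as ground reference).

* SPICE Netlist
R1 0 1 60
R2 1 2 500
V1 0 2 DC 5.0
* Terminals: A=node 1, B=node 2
Nodal analysis, taking node 2 as the 0 V reference.
Source V1 fixes V_0 = 5 V.
KCL at each unknown node (sum of currents leaving = 0; resistances in Ω):
  Node 1: (V_1 - 5)/60 + (V_1 - 0)/500 = 0
Collecting terms: 0.01867 × V_1 = 0.08333  =>  V_1 = 4.464 V
The requested potential is V_1 = 4.464 V.

Final answer: V_1 = 4.464 V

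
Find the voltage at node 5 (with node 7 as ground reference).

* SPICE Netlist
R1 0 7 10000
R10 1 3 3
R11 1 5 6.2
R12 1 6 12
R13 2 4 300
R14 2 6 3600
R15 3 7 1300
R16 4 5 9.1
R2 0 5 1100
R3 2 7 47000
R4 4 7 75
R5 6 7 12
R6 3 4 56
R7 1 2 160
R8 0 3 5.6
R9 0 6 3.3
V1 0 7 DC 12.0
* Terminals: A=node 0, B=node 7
Nodal analysis, taking node 7 as the 0 V reference.
Source V1 fixes V_0 = 12 V.
KCL at each unknown node (sum of currents leaving = 0; resistances in Ω):
  Node 1: (V_1 - V_2)/160 + (V_1 - V_3)/3 + (V_1 - V_5)/6.2 + (V_1 - V_6)/12 = 0
  Node 2: (V_2 - 0)/47000 + (V_2 - V_1)/160 + (V_2 - V_4)/300 + (V_2 - V_6)/3600 = 0
  Node 3: (V_3 - V_4)/56 + (V_3 - 12)/5.6 + (V_3 - V_1)/3 + (V_3 - 0)/1300 = 0
  Node 4: (V_4 - 0)/75 + (V_4 - V_3)/56 + (V_4 - V_2)/300 + (V_4 - V_5)/9.1 = 0
  Node 5: (V_5 - 12)/1100 + (V_5 - V_1)/6.2 + (V_5 - V_4)/9.1 = 0
  Node 6: (V_6 - 0)/12 + (V_6 - 12)/3.3 + (V_6 - V_1)/12 + (V_6 - V_2)/3600 = 0
Collecting terms (coefficients in siemens):
  0.5842·V_1 - 0.00625·V_2 - 0.3333·V_3 - 0.1613·V_5 - 0.08333·V_6 = 0
  0.009882·V_2 - 0.00625·V_1 - 0.003333·V_4 - 0.0002778·V_6 = 0
  0.5305·V_3 - 0.3333·V_1 - 0.01786·V_4 = 2.143
  0.1444·V_4 - 0.003333·V_2 - 0.01786·V_3 - 0.1099·V_5 = 0
  0.2721·V_5 - 0.1613·V_1 - 0.1099·V_4 = 0.01091
  0.47·V_6 - 0.08333·V_1 - 0.0002778·V_2 = 3.636
Solving these 6 simultaneous equations (Gaussian elimination) gives:
  V_1 = 10.42 V, V_2 = 9.933 V, V_3 = 10.89 V, V_4 = 9.107 V
  V_5 = 9.897 V, V_6 = 9.591 V
The requested potential is V_5 = 9.897 V.

Final answer: V_5 = 9.897 V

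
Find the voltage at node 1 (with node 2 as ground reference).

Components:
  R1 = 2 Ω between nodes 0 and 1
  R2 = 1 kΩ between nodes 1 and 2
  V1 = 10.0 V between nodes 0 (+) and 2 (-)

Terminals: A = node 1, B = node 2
Nodal analysis, taking node 2 as the 0 V reference.
Source V1 fixes V_0 = 10 V.
KCL at each unknown node (sum of currents leaving = 0; resistances in Ω):
  Node 1: (V_1 - 10)/2 + (V_1 - 0)/1000 = 0
Collecting terms: 0.501 × V_1 = 5  =>  V_1 = 9.98 V
The requested potential is V_1 = 9.98 V.

Final answer: V_1 = 9.98 V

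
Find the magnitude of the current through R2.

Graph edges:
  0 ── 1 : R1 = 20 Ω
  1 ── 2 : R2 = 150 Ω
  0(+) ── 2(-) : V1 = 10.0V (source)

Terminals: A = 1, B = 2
Nodal analysis, taking node 2 as the 0 V reference.
Source V1 fixes V_0 = 10 V.
KCL at each unknown node (sum of currents leaving = 0; resistances in Ω):
  Node 1: (V_1 - 10)/20 + (V_1 - 0)/150 = 0
Collecting terms: 0.05667 × V_1 = 0.5  =>  V_1 = 8.824 V
I_R2 = (V_1 - V_2)/R2 = (8.824 - 0)/150 = 0.05882 A
|I_R2| = 0.05882 A

Final answer: |I_R2| = 0.05882 A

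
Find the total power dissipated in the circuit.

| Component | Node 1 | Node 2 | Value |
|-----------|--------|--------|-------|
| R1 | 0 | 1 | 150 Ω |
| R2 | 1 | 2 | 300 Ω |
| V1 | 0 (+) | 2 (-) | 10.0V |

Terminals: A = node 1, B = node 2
Nodal analysis, taking node 2 as the 0 V reference.
Source V1 fixes V_0 = 10 V.
KCL at each unknown node (sum of currents leaving = 0; resistances in Ω):
  Node 1: (V_1 - 10)/150 + (V_1 - 0)/300 = 0
Collecting terms: 0.01 × V_1 = 0.06667  =>  V_1 = 6.667 V
Power in each resistor, P = (ΔV)²/R:
  P_R1 = (10 - 6.667)²/150 = 0.07407 W
  P_R2 = (6.667 - 0)²/300 = 0.1481 W
P_total = P_R1 + P_R2 = 0.2222 W

Final answer: 0.2222 W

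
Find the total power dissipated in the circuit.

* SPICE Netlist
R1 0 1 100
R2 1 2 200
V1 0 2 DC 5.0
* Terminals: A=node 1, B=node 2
Nodal analysis, taking node 2 as the 0 V reference.
Source V1 fixes V_0 = 5 V.
KCL at each unknown node (sum of currents leaving = 0; resistances in Ω):
  Node 1: (V_1 - 5)/100 + (V_1 - 0)/200 = 0
Collecting terms: 0.015 × V_1 = 0.05  =>  V_1 = 3.333 V
Power in each resistor, P = (ΔV)²/R:
  P_R1 = (5 - 3.333)²/100 = 0.02778 W
  P_R2 = (3.333 - 0)²/200 = 0.05556 W
P_total = P_R1 + P_R2 = 0.08333 W

Final answer: 0.08333 W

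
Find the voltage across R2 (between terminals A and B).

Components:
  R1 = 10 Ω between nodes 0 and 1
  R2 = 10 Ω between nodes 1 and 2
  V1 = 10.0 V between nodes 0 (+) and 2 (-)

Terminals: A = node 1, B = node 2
R1 and R2 are in series across V1 (node 0 → node 1 → node 2), and the output A–B is taken across R2, so this is a voltage divider.
Series current: I = V1/(R1 + R2) = 10/(10 + 10) = 10/20 = 0.5 A
V_R2 = I × R2 = V1 × R2/(R1 + R2) = 10 × 10/20 = 5 V

Final answer: 5 V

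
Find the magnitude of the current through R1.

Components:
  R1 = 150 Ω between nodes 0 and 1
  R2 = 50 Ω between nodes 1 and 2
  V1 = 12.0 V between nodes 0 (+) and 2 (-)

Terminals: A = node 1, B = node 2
Nodal analysis, taking node 2 as the 0 V reference.
Source V1 fixes V_0 = 12 V.
KCL at each unknown node (sum of currents leaving = 0; resistances in Ω):
  Node 1: (V_1 - 12)/150 + (V_1 - 0)/50 = 0
Collecting terms: 0.02667 × V_1 = 0.08  =>  V_1 = 3 V
I_R1 = (V_0 - V_1)/R1 = (12 - 3)/150 = 0.06 A
|I_R1| = 0.06 A

Final answer: |I_R1| = 0.06 A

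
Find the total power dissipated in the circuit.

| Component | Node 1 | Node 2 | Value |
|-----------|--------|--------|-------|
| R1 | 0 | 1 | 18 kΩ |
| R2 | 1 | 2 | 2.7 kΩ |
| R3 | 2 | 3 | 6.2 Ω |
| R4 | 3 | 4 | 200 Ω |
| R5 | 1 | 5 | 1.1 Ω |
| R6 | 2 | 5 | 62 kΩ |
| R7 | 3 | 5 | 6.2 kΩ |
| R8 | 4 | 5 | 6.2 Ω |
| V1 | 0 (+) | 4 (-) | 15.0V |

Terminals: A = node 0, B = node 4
Nodal analysis, taking node 4 as the 0 V reference.
Source V1 fixes V_0 = 15 V.
KCL at each unknown node (sum of currents leaving = 0; resistances in Ω):
  Node 1: (V_1 - 15)/18000 + (V_1 - V_2)/2700 + (V_1 - V_5)/1.1 = 0
  Node 2: (V_2 - V_1)/2700 + (V_2 - V_3)/6.2 + (V_2 - V_5)/62000 = 0
  Node 3: (V_3 - V_2)/6.2 + (V_3 - 0)/200 + (V_3 - V_5)/6200 = 0
  Node 5: (V_5 - V_1)/1.1 + (V_5 - V_2)/62000 + (V_5 - V_3)/6200 + (V_5 - 0)/6.2 = 0
Collecting terms (coefficients in siemens):
  0.9095·V_1 - 0.0003704·V_2 - 0.9091·V_5 = 0.0008333
  0.1617·V_2 - 0.0003704·V_1 - 0.1613·V_3 - 0.00001613·V_5 = 0
  0.1665·V_3 - 0.1613·V_2 - 0.0001613·V_5 = 0
  1.071·V_5 - 0.9091·V_1 - 0.00001613·V_2 - 0.0001613·V_3 = 0
Solving these 4 simultaneous equations (Gaussian elimination) gives:
  V_1 = 0.006061 V, V_2 = 0.0005814 V, V_3 = 0.0005683 V, V_5 = 0.005147 V
Power in each resistor, P = (ΔV)²/R:
  P_R1 = (15 - 0.006061)²/18000 = 0.01249 W
  P_R2 = (0.006061 - 0.0005814)²/2700 = 0.00000001112 W
  P_R3 = (0.0005814 - 0.0005683)²/6.2 = 0.00000000002742 W
  P_R4 = (0.0005683 - 0)²/200 = 0.000000001615 W
  P_R5 = (0.006061 - 0.005147)²/1.1 = 0.0000007596 W
  P_R6 = (0.0005814 - 0.005147)²/62000 = 0.0000000003362 W
  P_R7 = (0.0005683 - 0.005147)²/6200 = 0.000000003381 W
  P_R8 = (0 - 0.005147)²/6.2 = 0.000004273 W
P_total = P_R1 + P_R2 + P_R3 + P_R4 + P_R5 + P_R6 + P_R7 + P_R8 = 0.01249 W

Final answer: 0.01249 W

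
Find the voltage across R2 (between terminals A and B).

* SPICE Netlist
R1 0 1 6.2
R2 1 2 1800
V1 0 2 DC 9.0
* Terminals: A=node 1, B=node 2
R1 and R2 are in series across V1 (node 0 → node 1 → node 2), and the output A–B is taken across R2, so this is a voltage divider.
Series current: I = V1/(R1 + R2) = 9/(6.2 + 1800) = 9/1806 = 0.004983 A
V_R2 = I × R2 = V1 × R2/(R1 + R2) = 9 × 1800/1806 = 8.969 V

Final answer: 8.969 V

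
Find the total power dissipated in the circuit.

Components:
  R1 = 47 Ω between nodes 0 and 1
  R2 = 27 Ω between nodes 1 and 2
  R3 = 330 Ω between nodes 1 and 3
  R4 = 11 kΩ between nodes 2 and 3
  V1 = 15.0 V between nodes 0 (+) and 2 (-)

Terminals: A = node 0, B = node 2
Nodal analysis, taking node 2 as the 0 V reference.
Source V1 fixes V_0 = 15 V.
KCL at each unknown node (sum of currents leaving = 0; resistances in Ω):
  Node 1: (V_1 - 15)/47 + (V_1 - 0)/27 + (V_1 - V_3)/330 = 0
  Node 3: (V_3 - V_1)/330 + (V_3 - 0)/11000 = 0
Collecting terms (coefficients in siemens):
  0.06134·V_1 - 0.00303·V_3 = 0.3191
  0.003121·V_3 - 0.00303·V_1 = 0
Determinant D = (0.06134)(0.003121) - (-0.00303)(-0.00303) = 0.0001823
V_1 = [(0.3191)(0.003121) - (-0.00303)(0)]/D = 5.465 V
V_3 = [(0.06134)(0) - (0.3191)(-0.00303)]/D = 5.306 V
Power in each resistor, P = (ΔV)²/R:
  P_R1 = (15 - 5.465)²/47 = 1.935 W
  P_R2 = (5.465 - 0)²/27 = 1.106 W
  P_R3 = (5.465 - 5.306)²/330 = 0.00007677 W
  P_R4 = (0 - 5.306)²/11000 = 0.002559 W
P_total = P_R1 + P_R2 + P_R3 + P_R4 = 3.043 W

Final answer: 3.043 W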